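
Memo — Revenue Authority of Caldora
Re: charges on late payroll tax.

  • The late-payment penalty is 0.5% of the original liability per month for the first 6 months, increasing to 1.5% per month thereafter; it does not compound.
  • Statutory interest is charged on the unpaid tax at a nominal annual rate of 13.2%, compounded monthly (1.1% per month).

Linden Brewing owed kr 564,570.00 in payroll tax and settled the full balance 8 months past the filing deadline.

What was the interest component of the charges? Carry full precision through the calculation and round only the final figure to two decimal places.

kr 51,637.59

Interest: kr 564,570.00 × ((1 + 0.011)^8 − 1) = kr 564,570.00 × 0.0914636… = kr 51,637.5877…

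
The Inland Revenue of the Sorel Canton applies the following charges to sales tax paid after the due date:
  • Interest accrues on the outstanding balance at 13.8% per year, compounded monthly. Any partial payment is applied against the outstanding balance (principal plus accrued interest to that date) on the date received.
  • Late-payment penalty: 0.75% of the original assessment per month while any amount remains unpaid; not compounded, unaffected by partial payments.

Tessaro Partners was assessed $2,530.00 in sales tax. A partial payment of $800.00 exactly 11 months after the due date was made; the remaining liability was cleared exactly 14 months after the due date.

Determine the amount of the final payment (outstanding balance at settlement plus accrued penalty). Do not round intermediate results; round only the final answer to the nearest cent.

Monthly rate = 13.8% ÷ 12 = 1.15%
Balance at month 11: $2,530.0000 × (1 + 0.0115)^11 = $2,869.0973…
After $800.00 payment: $2,869.0973… − $800.00 = $2,069.0973…
Balance at month 14: $2,069.0973… × (1 + 0.0115)^3 = $2,141.3052…
Penalty: 14 × 0.75% × $2,530.00 = $265.65
Final settlement = outstanding balance + penalty = $2,141.3052… + $265.65 = $2,406.96

$2,406.96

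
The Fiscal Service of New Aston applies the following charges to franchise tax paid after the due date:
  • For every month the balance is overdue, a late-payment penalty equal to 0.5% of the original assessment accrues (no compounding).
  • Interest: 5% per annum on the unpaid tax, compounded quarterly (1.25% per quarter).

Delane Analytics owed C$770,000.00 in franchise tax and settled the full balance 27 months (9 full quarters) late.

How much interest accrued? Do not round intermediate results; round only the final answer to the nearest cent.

C$91,084.98

Interest: C$770,000.00 × ((1 + 0.0125)^9 − 1) = C$770,000.00 × 0.1182922… = C$91,084.9766…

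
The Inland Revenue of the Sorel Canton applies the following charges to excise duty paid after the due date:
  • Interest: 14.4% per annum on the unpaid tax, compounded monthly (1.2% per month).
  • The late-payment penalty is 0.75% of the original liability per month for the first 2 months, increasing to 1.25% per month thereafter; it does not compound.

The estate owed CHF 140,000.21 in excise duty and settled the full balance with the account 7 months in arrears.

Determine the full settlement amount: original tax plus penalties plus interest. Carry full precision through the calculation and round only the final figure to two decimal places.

Penalty, months 1–2: 2 × 0.75% × CHF 140,000.21 = CHF 2,100.00…
Penalty, months 3–7: 5 × 1.25% × CHF 140,000.21 = CHF 8,750.01…
Interest: CHF 140,000.21 × ((1 + 0.012)^7 − 1) = CHF 140,000.21 × 0.0870852… = CHF 12,191.9478…
Total = CHF 140,000.21 + CHF 10,850.0163… + CHF 12,191.9478… = CHF 163,042.17

CHF 163,042.17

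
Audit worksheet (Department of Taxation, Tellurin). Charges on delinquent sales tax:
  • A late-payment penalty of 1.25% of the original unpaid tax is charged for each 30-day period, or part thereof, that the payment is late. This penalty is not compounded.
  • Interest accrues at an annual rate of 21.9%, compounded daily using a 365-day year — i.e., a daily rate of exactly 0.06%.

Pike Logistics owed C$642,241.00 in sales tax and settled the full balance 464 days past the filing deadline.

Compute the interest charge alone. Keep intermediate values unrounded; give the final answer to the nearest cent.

Interest: C$642,241.00 × ((1 + 0.0006)^464 − 1) = C$642,241.00 × 0.32090421… = C$206,097.8439…

C$206,097.84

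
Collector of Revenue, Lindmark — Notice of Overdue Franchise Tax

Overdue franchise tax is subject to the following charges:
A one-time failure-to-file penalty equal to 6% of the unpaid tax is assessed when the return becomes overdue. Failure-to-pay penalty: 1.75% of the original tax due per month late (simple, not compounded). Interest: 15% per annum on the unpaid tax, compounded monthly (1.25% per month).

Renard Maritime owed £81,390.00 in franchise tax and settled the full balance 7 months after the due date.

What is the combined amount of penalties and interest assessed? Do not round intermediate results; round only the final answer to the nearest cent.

Failure-to-file penalty: 6% × £81,390.00 = £4,883.40
Failure-to-pay penalty: 7 × 1.75% × £81,390.00 = £9,970.28…
Interest: £81,390.00 × ((1 + 0.0125)^7 − 1) = £81,390.00 × 0.0908505… = £7,394.3198…
Penalties + interest = £14,853.6750 + £7,394.3198… = £22,247.99

£22,247.99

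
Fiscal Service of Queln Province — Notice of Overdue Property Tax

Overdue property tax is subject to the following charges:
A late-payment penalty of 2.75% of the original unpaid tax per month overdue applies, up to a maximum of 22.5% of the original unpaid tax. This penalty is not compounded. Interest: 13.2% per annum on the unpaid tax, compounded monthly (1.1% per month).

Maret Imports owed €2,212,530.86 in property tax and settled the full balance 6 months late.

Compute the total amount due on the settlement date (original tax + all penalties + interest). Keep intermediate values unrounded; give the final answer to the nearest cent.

€2,727,700.62

Penalty: 6 × 2.75% × €2,212,530.86 = €365,067.59… (below the 22.5% cap of €497,819.44…)
Interest: €2,212,530.86 × ((1 + 0.011)^6 − 1) = €2,212,530.86 × 0.0678418… = €150,102.1659…
Total = €2,212,530.86 + €365,067.5919 + €150,102.1659… = €2,727,700.62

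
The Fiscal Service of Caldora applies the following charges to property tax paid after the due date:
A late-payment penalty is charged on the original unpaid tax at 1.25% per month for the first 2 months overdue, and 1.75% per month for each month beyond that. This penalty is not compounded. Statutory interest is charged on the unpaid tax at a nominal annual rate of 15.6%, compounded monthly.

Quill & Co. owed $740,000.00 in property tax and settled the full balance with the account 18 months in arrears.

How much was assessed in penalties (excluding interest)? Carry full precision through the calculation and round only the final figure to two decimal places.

$225,700.00

Penalty, months 1–2: 2 × 1.25% × $740,000.00 = $18,500.00
Penalty, months 3–18: 16 × 1.75% × $740,000.00 = $207,200.00
Total penalty = $18,500.00 + $207,200.00 = $225,700.00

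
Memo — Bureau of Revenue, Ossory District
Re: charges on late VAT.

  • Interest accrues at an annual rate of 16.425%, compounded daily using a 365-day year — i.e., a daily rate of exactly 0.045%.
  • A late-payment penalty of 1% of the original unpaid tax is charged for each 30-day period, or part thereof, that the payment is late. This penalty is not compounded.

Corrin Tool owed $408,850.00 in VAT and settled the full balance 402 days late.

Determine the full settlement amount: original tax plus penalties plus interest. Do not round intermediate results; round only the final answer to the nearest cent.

$547,142.12

Penalty periods: ⌈402/30⌉ = 14; penalty = 14 × 1% × $408,850.00 = $57,239.00
Interest: $408,850.00 × ((1 + 0.00045)^402 − 1) = $408,850.00 × 0.19824659… = $81,053.1166…
Total = $408,850.00 + $57,239.0000 + $81,053.1166… = $547,142.12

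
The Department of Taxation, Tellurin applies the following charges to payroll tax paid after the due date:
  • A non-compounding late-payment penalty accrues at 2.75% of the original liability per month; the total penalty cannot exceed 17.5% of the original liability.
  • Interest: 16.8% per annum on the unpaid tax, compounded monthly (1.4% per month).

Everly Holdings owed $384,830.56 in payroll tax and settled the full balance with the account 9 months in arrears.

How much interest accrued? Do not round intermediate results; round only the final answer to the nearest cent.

$51,294.61

Interest: $384,830.56 × ((1 + 0.014)^9 − 1) = $384,830.56 × 0.1332914… = $51,294.6060…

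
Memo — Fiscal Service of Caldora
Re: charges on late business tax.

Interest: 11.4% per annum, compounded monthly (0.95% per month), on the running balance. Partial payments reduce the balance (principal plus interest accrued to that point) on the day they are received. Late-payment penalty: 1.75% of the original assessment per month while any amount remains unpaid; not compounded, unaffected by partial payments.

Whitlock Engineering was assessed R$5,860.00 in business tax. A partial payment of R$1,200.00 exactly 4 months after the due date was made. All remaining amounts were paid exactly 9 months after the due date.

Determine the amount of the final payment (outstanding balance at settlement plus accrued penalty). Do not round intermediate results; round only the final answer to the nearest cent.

Balance at month 4: R$5,860.0000 × (1 + 0.0095)^4 = R$6,085.8733…
After R$1,200.00 payment: R$6,085.8733… − R$1,200.00 = R$4,885.8733…
Balance at month 9: R$4,885.8733… × (1 + 0.0095)^5 = R$5,122.4039…
Penalty: 9 × 1.75% × R$5,860.00 = R$922.95
Final settlement = outstanding balance + penalty = R$5,122.4039… + R$922.95 = R$6,045.35

R$6,045.35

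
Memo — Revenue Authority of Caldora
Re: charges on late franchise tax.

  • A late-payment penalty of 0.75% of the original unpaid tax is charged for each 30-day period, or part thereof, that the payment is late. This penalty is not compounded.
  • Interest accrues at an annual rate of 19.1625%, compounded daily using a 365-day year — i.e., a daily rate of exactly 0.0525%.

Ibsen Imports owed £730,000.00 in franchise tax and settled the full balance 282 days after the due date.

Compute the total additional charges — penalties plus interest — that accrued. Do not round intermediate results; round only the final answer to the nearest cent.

Penalty periods: ⌈282/30⌉ = 10; penalty = 10 × 0.75% × £730,000.00 = £54,750.00
Interest: £730,000.00 × ((1 + 0.000525)^282 − 1) = £730,000.00 × 0.15952583… = £116,453.8527…
Penalties + interest = £54,750.0000 + £116,453.8527… = £171,203.85

£171,203.85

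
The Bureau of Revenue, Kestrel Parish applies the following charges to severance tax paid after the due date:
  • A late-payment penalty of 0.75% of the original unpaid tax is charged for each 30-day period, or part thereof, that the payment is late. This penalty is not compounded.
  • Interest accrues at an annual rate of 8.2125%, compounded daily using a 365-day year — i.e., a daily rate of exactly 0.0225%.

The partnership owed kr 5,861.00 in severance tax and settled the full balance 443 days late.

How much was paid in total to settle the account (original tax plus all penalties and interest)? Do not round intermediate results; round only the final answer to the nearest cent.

Penalty periods: ⌈443/30⌉ = 15; penalty = 15 × 0.75% × kr 5,861.00 = kr 659.36…
Interest: kr 5,861.00 × ((1 + 0.000225)^443 − 1) = kr 5,861.00 × 0.10479941… = kr 614.2293…
Total = kr 5,861.00 + kr 659.3625 + kr 614.2293… = kr 7,134.59

kr 7,134.59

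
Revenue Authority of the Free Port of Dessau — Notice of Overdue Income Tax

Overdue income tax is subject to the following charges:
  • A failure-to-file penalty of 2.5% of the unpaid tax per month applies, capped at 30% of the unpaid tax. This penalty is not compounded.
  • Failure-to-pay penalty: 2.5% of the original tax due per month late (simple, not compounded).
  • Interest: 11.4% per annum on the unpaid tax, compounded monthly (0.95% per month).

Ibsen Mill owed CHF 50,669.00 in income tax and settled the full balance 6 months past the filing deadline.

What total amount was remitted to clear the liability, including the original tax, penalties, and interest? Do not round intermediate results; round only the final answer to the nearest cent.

Failure-to-file: 6 × 2.5% × CHF 50,669.00 = CHF 7,600.35 (under the 30% cap)
Failure-to-pay penalty: 6 × 2.5% × CHF 50,669.00 = CHF 7,600.35
Interest: CHF 50,669.00 × ((1 + 0.0095)^6 − 1) = CHF 50,669.00 × 0.0583710… = CHF 2,957.6012…
Total = CHF 50,669.00 + CHF 15,200.7000 + CHF 2,957.6012… = CHF 68,827.30

CHF 68,827.30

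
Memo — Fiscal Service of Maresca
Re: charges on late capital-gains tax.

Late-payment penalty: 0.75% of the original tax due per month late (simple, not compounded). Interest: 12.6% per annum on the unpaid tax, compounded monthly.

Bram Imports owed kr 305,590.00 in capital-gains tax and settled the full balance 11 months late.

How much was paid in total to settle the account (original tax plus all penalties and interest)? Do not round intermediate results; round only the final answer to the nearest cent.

kr 368,009.46

Late-payment penalty: 11 × 0.75% × kr 305,590.00 = kr 25,211.18…
Interest (12.6%/yr ÷ 12 = 1.05%/month): kr 305,590.00 × ((1 + 0.0105)^11 − 1) = kr 37,208.2805…
Total = kr 305,590.00 + kr 25,211.1750 + kr 37,208.2805… = kr 368,009.46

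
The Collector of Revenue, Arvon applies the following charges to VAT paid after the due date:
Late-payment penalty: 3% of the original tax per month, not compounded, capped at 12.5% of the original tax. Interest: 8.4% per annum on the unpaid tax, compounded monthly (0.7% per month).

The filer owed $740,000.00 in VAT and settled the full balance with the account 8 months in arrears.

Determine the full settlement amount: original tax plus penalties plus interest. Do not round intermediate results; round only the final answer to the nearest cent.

Penalty (uncapped): 8 × 3% × $740,000.00 = $177,600.00; cap = 12.5% × $740,000.00 = $92,500.00 → penalty = $92,500.00
Interest: $740,000.00 × ((1 + 0.007)^8 − 1) = $740,000.00 × 0.0573914… = $42,469.6190…
Total = $740,000.00 + $92,500.0000 + $42,469.6190… = $874,969.62

$874,969.62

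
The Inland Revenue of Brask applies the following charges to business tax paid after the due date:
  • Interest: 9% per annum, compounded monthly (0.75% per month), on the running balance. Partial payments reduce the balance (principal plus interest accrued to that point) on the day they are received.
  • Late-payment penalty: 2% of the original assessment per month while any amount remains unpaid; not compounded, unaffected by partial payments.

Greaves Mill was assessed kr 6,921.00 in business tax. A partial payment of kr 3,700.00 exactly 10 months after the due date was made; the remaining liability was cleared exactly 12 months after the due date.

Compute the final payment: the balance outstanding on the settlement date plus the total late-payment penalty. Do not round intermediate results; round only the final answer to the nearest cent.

kr 5,475.57

Balance at month 10: kr 6,921.0000 × (1 + 0.0075)^10 = kr 7,457.9488…
After kr 3,700.00 payment: kr 7,457.9488… − kr 3,700.00 = kr 3,757.9488…
Balance at month 12: kr 3,757.9488… × (1 + 0.0075)^2 = kr 3,814.5294…
Penalty: 12 × 2% × kr 6,921.00 = kr 1,661.04
Final settlement = outstanding balance + penalty = kr 3,814.5294… + kr 1,661.04 = kr 5,475.57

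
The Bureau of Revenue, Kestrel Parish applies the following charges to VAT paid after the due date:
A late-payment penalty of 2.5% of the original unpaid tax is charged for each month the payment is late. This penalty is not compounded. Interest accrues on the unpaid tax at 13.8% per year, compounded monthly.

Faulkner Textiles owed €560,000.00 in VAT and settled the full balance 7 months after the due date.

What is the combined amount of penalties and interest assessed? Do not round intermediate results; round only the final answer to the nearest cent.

Late-payment penalty = 2.5% × €560,000.00 × 7 mo = €98,000.00
Interest (13.8%/yr ÷ 12 = 1.15%/month): €560,000.00 × ((1 + 0.0115)^7 − 1) = €46,665.4143…
Penalties + interest = €98,000.0000 + €46,665.4143… = €144,665.41

€144,665.41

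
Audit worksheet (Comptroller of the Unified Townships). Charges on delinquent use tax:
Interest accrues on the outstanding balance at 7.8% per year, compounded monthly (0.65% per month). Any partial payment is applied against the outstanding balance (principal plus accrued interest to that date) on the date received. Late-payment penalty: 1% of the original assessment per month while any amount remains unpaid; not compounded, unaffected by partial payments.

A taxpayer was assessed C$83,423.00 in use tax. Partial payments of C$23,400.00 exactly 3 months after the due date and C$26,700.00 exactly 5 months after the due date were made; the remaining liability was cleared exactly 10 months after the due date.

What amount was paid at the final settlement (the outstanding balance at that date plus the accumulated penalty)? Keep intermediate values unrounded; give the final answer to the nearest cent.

C$45,284.39

Balance at month 3: C$83,423.0000 × (1 + 0.0065)^3 = C$85,060.3453…
After C$23,400.00 payment: C$85,060.3453… − C$23,400.00 = C$61,660.3453…
Balance at month 5: C$61,660.3453… × (1 + 0.0065)^2 = C$62,464.5349…
After C$26,700.00 payment: C$62,464.5349… − C$26,700.00 = C$35,764.5349…
Balance at month 10: C$35,764.5349… × (1 + 0.0065)^5 = C$36,942.0914…
Penalty: 10 × 1% × C$83,423.00 = C$8,342.30
Final settlement = outstanding balance + penalty = C$36,942.0914… + C$8,342.30 = C$45,284.39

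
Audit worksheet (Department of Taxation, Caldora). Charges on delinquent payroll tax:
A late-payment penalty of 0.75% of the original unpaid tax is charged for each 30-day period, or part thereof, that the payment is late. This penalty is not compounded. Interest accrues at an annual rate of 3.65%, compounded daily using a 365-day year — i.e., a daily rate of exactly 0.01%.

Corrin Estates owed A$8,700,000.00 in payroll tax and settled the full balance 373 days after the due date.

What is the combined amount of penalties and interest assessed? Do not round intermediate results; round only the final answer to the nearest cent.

Penalty periods: ⌈373/30⌉ = 13; penalty = 13 × 0.75% × A$8,700,000.00 = A$848,250.00
Interest: A$8,700,000.00 × ((1 + 0.0001)^373 − 1) = A$8,700,000.00 × 0.03800244… = A$330,621.2254…
Penalties + interest = A$848,250.0000 + A$330,621.2254… = A$1,178,871.23

A$1,178,871.23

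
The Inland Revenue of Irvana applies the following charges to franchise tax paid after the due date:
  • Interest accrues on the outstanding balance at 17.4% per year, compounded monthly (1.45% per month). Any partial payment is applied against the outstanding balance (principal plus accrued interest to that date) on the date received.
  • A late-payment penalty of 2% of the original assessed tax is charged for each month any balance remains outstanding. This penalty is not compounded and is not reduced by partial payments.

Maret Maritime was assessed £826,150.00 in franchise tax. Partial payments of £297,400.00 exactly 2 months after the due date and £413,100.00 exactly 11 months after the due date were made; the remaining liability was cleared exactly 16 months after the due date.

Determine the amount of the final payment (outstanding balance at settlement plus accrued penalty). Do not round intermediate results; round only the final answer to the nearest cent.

£496,771.00

Balance at month 2: £826,150.0000 × (1 + 0.0145)^2 = £850,282.0480…
After £297,400.00 payment: £850,282.0480… − £297,400.00 = £552,882.0480…
Balance at month 11: £552,882.0480… × (1 + 0.0145)^9 = £629,362.6286…
After £413,100.00 payment: £629,362.6286… − £413,100.00 = £216,262.6286…
Balance at month 16: £216,262.6286… × (1 + 0.0145)^5 = £232,403.0023…
Penalty: 16 × 2% × £826,150.00 = £264,368.00
Final settlement = outstanding balance + penalty = £232,403.0023… + £264,368.00 = £496,771.00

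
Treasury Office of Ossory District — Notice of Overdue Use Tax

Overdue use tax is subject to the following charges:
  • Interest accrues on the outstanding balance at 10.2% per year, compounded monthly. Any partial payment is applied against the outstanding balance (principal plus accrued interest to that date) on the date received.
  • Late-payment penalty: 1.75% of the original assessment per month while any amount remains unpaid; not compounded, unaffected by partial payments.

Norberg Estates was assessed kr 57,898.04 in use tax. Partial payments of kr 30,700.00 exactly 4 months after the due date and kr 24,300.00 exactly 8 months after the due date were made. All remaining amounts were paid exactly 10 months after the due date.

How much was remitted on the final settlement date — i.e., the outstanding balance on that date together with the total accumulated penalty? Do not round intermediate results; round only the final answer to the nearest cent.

Monthly rate = 10.2% ÷ 12 = 0.85%
Balance at month 4: kr 57,898.0400 × (1 + 0.0085)^4 = kr 59,891.8147…
After kr 30,700.00 payment: kr 59,891.8147… − kr 30,700.00 = kr 29,191.8147…
Balance at month 8: kr 29,191.8147… × (1 + 0.0085)^4 = kr 30,197.0629…
After kr 24,300.00 payment: kr 30,197.0629… − kr 24,300.00 = kr 5,897.0629…
Balance at month 10: kr 5,897.0629… × (1 + 0.0085)^2 = kr 5,997.7390…
Penalty: 10 × 1.75% × kr 57,898.04 = kr 10,132.16…
Final settlement = outstanding balance + penalty = kr 5,997.7390… + kr 10,132.16… = kr 16,129.90

kr 16,129.90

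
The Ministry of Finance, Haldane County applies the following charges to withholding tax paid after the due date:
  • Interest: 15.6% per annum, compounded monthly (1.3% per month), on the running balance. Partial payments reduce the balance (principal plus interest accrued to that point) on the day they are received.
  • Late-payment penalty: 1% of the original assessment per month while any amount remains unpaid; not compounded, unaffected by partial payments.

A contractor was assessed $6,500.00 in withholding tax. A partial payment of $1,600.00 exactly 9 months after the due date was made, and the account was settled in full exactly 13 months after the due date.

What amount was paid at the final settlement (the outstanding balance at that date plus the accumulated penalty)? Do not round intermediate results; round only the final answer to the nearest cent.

$6,848.57

Balance at month 9: $6,500.0000 × (1 + 0.013)^9 = $7,301.2693…
After $1,600.00 payment: $7,301.2693… − $1,600.00 = $5,701.2693…
Balance at month 13: $5,701.2693… × (1 + 0.013)^4 = $6,003.5666…
Penalty: 13 × 1% × $6,500.00 = $845.00
Final settlement = outstanding balance + penalty = $6,003.5666… + $845.00 = $6,848.57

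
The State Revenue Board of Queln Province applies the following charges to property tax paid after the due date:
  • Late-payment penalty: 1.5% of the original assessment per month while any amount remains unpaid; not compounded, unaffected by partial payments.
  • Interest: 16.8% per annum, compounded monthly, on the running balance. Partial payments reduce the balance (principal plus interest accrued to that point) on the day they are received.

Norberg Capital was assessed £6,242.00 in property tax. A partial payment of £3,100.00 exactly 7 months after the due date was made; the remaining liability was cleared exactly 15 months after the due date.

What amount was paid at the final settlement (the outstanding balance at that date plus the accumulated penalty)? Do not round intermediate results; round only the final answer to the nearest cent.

£5,629.16

Monthly rate = 16.8% ÷ 12 = 1.4%
Balance at month 7: £6,242.0000 × (1 + 0.014)^7 = £6,880.0160…
After £3,100.00 payment: £6,880.0160… − £3,100.00 = £3,780.0160…
Balance at month 15: £3,780.0160… × (1 + 0.014)^8 = £4,224.7137…
Penalty: 15 × 1.5% × £6,242.00 = £1,404.45
Final settlement = outstanding balance + penalty = £4,224.7137… + £1,404.45 = £5,629.16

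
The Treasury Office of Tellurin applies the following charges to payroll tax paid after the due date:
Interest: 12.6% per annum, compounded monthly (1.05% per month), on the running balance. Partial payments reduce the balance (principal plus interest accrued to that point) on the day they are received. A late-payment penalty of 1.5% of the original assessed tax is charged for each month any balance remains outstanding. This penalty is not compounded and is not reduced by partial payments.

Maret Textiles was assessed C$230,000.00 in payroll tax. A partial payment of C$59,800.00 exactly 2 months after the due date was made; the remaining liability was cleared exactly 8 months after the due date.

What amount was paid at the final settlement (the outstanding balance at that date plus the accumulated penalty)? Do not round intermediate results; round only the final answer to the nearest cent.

C$213,977.43

Balance at month 2: C$230,000.0000 × (1 + 0.0105)^2 = C$234,855.3575
After C$59,800.00 payment: C$234,855.3575 − C$59,800.00 = C$175,055.3575
Balance at month 8: C$175,055.3575 × (1 + 0.0105)^6 = C$186,377.4278…
Penalty: 8 × 1.5% × C$230,000.00 = C$27,600.00
Final settlement = outstanding balance + penalty = C$186,377.4278… + C$27,600.00 = C$213,977.43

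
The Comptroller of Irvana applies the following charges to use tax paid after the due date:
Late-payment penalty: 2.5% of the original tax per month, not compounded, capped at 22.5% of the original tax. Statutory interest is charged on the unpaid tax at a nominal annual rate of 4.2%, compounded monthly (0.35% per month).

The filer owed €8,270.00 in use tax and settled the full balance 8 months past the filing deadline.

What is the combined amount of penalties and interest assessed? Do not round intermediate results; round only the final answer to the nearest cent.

€1,888.42

Penalty: 8 × 2.5% × €8,270.00 = €1,654.00 (below the 22.5% cap of €1,860.75)
Interest: €8,270.00 × ((1 + 0.0035)^8 − 1) = €8,270.00 × 0.0283454… = €234.4166…
Penalties + interest = €1,654.0000 + €234.4166… = €1,888.42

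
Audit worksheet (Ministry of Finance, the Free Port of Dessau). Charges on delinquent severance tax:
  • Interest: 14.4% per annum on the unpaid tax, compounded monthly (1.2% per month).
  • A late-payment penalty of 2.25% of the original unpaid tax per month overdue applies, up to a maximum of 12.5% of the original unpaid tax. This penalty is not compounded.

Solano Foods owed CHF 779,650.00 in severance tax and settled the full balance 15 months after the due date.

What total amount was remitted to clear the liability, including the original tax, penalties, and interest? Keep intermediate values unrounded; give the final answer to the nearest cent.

CHF 1,029,867.21

Penalty (uncapped): 15 × 2.25% × CHF 779,650.00 = CHF 263,131.88…; cap = 12.5% × CHF 779,650.00 = CHF 97,456.25 → penalty = CHF 97,456.25
Interest: CHF 779,650.00 × ((1 + 0.012)^15 − 1) = CHF 779,650.00 × 0.1959353… = CHF 152,760.9621…
Total = CHF 779,650.00 + CHF 97,456.2500 + CHF 152,760.9621… = CHF 1,029,867.21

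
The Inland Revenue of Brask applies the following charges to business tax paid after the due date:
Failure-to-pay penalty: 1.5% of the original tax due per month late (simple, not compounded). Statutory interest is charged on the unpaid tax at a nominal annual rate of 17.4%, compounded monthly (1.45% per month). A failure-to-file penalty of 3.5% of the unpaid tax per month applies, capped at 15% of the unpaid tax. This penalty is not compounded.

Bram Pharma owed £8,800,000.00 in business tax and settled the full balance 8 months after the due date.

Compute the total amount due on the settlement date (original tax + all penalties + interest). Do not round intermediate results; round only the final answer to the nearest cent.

Failure-to-file: 8 × 3.5% × £8,800,000.00 = £2,464,000.00, capped at 15% × £8,800,000.00 = £1,320,000.00
Failure-to-pay penalty: 8 × 1.5% × £8,800,000.00 = £1,056,000.00
Interest: £8,800,000.00 × ((1 + 0.0145)^8 − 1) = £8,800,000.00 × 0.1220609… = £1,074,135.5109…
Total = £8,800,000.00 + £2,376,000.0000 + £1,074,135.5109… = £12,250,135.51

£12,250,135.51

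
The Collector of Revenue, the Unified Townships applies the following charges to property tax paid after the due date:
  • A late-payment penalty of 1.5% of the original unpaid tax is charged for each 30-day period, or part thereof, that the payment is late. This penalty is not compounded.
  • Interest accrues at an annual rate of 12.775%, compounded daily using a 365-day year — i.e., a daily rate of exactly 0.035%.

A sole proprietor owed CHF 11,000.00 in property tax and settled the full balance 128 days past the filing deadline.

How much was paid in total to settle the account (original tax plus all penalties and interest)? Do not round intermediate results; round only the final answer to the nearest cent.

Penalty periods: ⌈128/30⌉ = 5; penalty = 5 × 1.5% × CHF 11,000.00 = CHF 825.00
Interest: CHF 11,000.00 × ((1 + 0.00035)^128 − 1) = CHF 11,000.00 × 0.04581048… = CHF 503.9153…
Total = CHF 11,000.00 + CHF 825.0000 + CHF 503.9153… = CHF 12,328.92

CHF 12,328.92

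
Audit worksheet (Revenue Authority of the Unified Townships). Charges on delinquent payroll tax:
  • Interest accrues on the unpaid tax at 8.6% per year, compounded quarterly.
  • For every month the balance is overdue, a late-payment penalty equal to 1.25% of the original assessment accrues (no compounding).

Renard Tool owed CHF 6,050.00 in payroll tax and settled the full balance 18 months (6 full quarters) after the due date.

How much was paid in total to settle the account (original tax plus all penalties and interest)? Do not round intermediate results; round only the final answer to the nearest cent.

CHF 8,234.87

Late-payment penalty: 18 × 1.25% × CHF 6,050.00 = CHF 1,361.25
Interest (8.6%/yr ÷ 4 = 2.15%/quarter): CHF 6,050.00 × ((1 + 0.0215)^6 − 1) = CHF 823.6213…
Total = CHF 6,050.00 + CHF 1,361.2500 + CHF 823.6213… = CHF 8,234.87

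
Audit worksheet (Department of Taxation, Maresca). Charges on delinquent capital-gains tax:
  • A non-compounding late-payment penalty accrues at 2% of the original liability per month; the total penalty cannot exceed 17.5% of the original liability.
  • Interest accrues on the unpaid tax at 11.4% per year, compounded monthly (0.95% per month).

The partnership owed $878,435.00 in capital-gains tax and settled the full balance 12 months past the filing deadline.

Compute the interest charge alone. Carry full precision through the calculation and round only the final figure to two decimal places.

$105,543.28

Interest: $878,435.00 × ((1 + 0.0095)^12 − 1) = $878,435.00 × 0.1201492… = $105,543.2768…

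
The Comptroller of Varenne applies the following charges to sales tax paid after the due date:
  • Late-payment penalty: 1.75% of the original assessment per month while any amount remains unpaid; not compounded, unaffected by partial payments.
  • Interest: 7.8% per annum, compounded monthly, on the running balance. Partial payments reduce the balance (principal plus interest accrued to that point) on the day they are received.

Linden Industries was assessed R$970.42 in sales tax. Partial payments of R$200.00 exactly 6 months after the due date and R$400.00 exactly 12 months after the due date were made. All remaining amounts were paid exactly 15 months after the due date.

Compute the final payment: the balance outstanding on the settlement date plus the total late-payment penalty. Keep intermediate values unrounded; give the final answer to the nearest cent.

R$704.34

Monthly rate = 7.8% ÷ 12 = 0.65%
Balance at month 6: R$970.4200 × (1 + 0.0065)^6 = R$1,008.8867…
After R$200.00 payment: R$1,008.8867… − R$200.00 = R$808.8867…
Balance at month 12: R$808.8867… × (1 + 0.0065)^6 = R$840.9504…
After R$400.00 payment: R$840.9504… − R$400.00 = R$440.9504…
Balance at month 15: R$440.9504… × (1 + 0.0065)^3 = R$449.6050…
Penalty: 15 × 1.75% × R$970.42 = R$254.74…
Final settlement = outstanding balance + penalty = R$449.6050… + R$254.74… = R$704.34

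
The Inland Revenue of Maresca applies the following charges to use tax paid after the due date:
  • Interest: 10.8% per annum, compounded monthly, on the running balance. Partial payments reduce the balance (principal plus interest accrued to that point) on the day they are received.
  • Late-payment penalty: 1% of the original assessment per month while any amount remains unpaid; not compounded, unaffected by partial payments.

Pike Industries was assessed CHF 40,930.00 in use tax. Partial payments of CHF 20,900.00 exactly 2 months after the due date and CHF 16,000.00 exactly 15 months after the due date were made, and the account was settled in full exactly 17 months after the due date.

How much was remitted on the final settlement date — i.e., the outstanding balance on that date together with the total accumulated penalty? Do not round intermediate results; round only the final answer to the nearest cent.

Monthly rate = 10.8% ÷ 12 = 0.9%
Balance at month 2: CHF 40,930.0000 × (1 + 0.009)^2 = CHF 41,670.0553…
After CHF 20,900.00 payment: CHF 41,670.0553… − CHF 20,900.00 = CHF 20,770.0553…
Balance at month 15: CHF 20,770.0553… × (1 + 0.009)^13 = CHF 23,335.8065…
After CHF 16,000.00 payment: CHF 23,335.8065… − CHF 16,000.00 = CHF 7,335.8065…
Balance at month 17: CHF 7,335.8065… × (1 + 0.009)^2 = CHF 7,468.4452…
Penalty: 17 × 1% × CHF 40,930.00 = CHF 6,958.10
Final settlement = outstanding balance + penalty = CHF 7,468.4452… + CHF 6,958.10 = CHF 14,426.55

CHF 14,426.55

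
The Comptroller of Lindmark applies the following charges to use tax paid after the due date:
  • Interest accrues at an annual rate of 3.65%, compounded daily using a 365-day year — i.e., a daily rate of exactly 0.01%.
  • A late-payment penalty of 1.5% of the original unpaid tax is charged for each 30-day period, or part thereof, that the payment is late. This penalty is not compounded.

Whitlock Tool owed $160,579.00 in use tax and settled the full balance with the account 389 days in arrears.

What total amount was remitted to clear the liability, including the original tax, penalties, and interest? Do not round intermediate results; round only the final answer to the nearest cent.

$198,261.19

Penalty periods: ⌈389/30⌉ = 13; penalty = 13 × 1.5% × $160,579.00 = $31,312.91…
Interest: $160,579.00 × ((1 + 0.0001)^389 − 1) = $160,579.00 × 0.03966449… = $6,369.2841…
Total = $160,579.00 + $31,312.9050 + $6,369.2841… = $198,261.19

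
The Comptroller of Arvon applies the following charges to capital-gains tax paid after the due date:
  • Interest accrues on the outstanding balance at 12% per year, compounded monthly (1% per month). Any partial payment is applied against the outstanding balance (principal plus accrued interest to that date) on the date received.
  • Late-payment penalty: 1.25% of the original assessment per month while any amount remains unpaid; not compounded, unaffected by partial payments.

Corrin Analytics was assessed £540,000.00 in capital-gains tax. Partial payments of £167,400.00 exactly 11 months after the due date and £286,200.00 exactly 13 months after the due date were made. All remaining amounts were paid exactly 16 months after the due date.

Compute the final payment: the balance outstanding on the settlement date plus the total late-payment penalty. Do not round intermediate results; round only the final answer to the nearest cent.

£270,381.24

Balance at month 11: £540,000.0000 × (1 + 0.01)^11 = £602,460.9072…
After £167,400.00 payment: £602,460.9072… − £167,400.00 = £435,060.9072…
Balance at month 13: £435,060.9072… × (1 + 0.01)^2 = £443,805.6314…
After £286,200.00 payment: £443,805.6314… − £286,200.00 = £157,605.6314…
Balance at month 16: £157,605.6314… × (1 + 0.01)^3 = £162,381.2397…
Penalty: 16 × 1.25% × £540,000.00 = £108,000.00
Final settlement = outstanding balance + penalty = £162,381.2397… + £108,000.00 = £270,381.24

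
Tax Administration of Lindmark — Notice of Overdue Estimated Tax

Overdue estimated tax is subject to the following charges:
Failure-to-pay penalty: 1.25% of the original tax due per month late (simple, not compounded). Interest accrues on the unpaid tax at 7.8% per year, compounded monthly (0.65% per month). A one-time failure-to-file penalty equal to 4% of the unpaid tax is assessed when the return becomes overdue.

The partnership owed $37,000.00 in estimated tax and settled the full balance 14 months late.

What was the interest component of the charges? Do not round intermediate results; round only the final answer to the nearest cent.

$3,513.02

Interest: $37,000.00 × ((1 + 0.0065)^14 − 1) = $37,000.00 × 0.0949465… = $3,513.0214…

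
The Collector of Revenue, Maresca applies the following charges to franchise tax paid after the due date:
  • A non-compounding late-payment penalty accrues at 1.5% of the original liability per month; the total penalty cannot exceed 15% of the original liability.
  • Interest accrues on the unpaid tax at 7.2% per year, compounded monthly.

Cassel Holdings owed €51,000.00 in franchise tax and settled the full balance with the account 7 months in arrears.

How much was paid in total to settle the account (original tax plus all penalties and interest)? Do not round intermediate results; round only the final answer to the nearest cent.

Penalty: 7 × 1.5% × €51,000.00 = €5,355.00 (below the 15% cap of €7,650.00)
Interest (7.2%/yr ÷ 12 = 0.6%/month): €51,000.00 × ((1 + 0.006)^7 − 1) = €2,180.9439…
Total = €51,000.00 + €5,355.0000 + €2,180.9439… = €58,535.94

€58,535.94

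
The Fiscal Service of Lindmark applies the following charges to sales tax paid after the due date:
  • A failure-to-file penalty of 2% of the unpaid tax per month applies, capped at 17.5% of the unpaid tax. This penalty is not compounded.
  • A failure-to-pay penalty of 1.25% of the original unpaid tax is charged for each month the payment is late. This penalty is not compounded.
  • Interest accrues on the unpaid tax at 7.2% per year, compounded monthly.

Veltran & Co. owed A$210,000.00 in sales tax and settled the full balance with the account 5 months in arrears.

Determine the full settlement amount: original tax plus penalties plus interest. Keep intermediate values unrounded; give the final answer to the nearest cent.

A$250,501.05

Failure-to-file: 5 × 2% × A$210,000.00 = A$21,000.00 (under the 17.5% cap)
Failure-to-pay penalty = 1.25% × A$210,000.00 × 5 mo = A$13,125.00
Interest (7.2%/yr ÷ 12 = 0.6%/month): A$210,000.00 × ((1 + 0.006)^5 − 1) = A$6,376.0550…
Total = A$210,000.00 + A$34,125.0000 + A$6,376.0550… = A$250,501.05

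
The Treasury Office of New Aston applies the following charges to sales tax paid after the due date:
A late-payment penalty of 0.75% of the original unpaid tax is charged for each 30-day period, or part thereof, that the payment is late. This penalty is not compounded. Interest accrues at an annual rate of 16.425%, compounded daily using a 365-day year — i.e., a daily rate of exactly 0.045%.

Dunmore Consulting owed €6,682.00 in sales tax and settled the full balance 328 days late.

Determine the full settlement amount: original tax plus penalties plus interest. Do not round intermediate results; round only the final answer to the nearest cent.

Penalty periods: ⌈328/30⌉ = 11; penalty = 11 × 0.75% × €6,682.00 = €551.27…
Interest: €6,682.00 × ((1 + 0.00045)^328 − 1) = €6,682.00 × 0.15901070… = €1,062.5095…
Total = €6,682.00 + €551.2650 + €1,062.5095… = €8,295.77

€8,295.77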